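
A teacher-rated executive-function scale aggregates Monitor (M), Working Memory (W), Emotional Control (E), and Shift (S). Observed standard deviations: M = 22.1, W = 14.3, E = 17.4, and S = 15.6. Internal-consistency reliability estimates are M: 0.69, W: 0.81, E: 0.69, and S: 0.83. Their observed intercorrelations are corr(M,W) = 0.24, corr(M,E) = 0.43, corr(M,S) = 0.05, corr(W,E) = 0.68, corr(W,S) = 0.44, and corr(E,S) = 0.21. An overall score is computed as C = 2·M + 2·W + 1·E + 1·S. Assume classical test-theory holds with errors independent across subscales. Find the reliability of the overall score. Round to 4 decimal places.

Var(C) = 2²·22.1² + 2²·14.3² + 17.4² + 15.6² + 2·[4·22.1·14.3·0.24 + 2·22.1·17.4·0.43 + 2·22.1·15.6·0.05 + 2·14.3·17.4·0.68 + 2·14.3·15.6·0.44 + 17.4·15.6·0.21] = 3317.72 + 2520.55 = 5838.27.
With uncorrelated errors the cross-covariances are all true-score covariance, so they carry over unchanged; only the diagonal terms shrink to ρᵢσᵢ².
True-score variance = [2²·22.1²·0.69 + 2²·14.3²·0.81 + 17.4²·0.69 + 15.6²·0.83] + 2520.55 = 2421.45 + 2520.55 = 4942.01.
Reliability = 4942.01 / 5838.27 = 0.8465.

0.8465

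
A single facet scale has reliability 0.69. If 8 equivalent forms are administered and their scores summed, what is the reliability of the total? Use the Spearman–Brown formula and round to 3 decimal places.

ρ_k = kρ / (1 + (k−1)ρ) = 8·0.69 / (1 + 7·0.69) = 5.520 / 5.830 = 0.947.

0.947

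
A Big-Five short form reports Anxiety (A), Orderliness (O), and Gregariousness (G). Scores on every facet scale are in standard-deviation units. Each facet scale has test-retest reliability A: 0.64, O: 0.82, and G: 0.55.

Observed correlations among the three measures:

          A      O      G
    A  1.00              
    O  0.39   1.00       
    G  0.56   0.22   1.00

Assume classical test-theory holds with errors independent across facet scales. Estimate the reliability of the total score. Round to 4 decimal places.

Var(A+O+G) = 3 + 2·[0.39 + 0.56 + 0.22] = 3 + 2.34 = 5.34.
With uncorrelated errors the cross-covariances are all true-score covariance, so they carry over unchanged; only the diagonal terms shrink to ρᵢσᵢ².
True-score variance = [0.64 + 0.82 + 0.55] + 2.34 = 2.01 + 2.34 = 4.35.
Reliability = 4.35 / 5.34 = 0.8146.

0.8146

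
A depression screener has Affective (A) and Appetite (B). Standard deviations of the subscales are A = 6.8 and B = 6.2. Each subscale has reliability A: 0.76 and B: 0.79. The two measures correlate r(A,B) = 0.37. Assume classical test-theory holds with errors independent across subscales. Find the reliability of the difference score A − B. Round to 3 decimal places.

Var(A−B) = 6.8² + 6.2² − 2·6.8·6.2·0.37 = 84.68 − 31.1984 = 53.4816.
Because errors are independent across components, Cov(Tᵢ,Tⱼ) = Cov(Xᵢ,Xⱼ); the off-diagonal part of the true-score variance is the same as above.
True-score variance = [6.8²·0.76 + 6.2²·0.79] − 31.1984 = 65.51 − 31.1984 = 34.3116.
Reliability = 34.3116 / 53.4816 = 0.642.

0.642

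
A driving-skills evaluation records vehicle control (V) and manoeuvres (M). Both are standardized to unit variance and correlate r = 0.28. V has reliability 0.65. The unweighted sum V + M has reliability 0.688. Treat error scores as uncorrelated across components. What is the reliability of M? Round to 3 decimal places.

0.551

Var(V+M) = 2 + 2·0.28 = 2.560.
True-score variance = ρ_V + ρ_M + 2·0.28, so 0.688 = (0.65 + ρ_M + 0.56) / 2.560.
ρ_M = 0.688·2.560 − 0.65 − 0.56 = 0.551.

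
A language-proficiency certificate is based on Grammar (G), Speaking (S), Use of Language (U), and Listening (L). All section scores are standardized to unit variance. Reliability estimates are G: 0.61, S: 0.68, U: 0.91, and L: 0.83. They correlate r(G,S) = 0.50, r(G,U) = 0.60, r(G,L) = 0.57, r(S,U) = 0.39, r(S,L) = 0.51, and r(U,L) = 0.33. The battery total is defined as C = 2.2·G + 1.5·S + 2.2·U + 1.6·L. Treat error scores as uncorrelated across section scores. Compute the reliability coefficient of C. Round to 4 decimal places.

Var(C) = 2.2² + 1.5² + 2.2² + 1.6² + 2·[3.3·0.50 + 4.84·0.60 + 3.52·0.57 + 3.3·0.39 + 2.4·0.51 + 3.52·0.33] = 14.49 + 20.466 = 34.956.
Under uncorrelated errors the observed covariances equal the true-score covariances, so only the own-variance terms attenuate.
True-score variance = [2.2²·0.61 + 1.5²·0.68 + 2.2²·0.91 + 1.6²·0.83] + 20.466 = 11.0116 + 20.466 = 31.4776.
Reliability = 31.4776 / 34.956 = 0.9005.

0.9005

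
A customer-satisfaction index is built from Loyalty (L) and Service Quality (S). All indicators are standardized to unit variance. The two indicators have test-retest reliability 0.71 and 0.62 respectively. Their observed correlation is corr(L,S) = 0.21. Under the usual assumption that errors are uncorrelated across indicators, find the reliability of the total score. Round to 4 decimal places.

0.7231

Var(L+S) = 2 + 2·[0.21] = 2 + 0.42 = 2.42.
Under uncorrelated errors the observed covariances equal the true-score covariances, so only the own-variance terms attenuate.
True-score variance = [0.71 + 0.62] + 0.42 = 1.33 + 0.42 = 1.75.
Reliability = 1.75 / 2.42 = 0.7231.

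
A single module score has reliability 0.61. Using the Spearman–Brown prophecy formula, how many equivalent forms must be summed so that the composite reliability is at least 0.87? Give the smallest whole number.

5

k ≥ ρ*(1−ρ₁)/(ρ₁(1−ρ*)) = 0.87·0.39 / (0.61·0.13) = 4.279.
Smallest integer k = 5.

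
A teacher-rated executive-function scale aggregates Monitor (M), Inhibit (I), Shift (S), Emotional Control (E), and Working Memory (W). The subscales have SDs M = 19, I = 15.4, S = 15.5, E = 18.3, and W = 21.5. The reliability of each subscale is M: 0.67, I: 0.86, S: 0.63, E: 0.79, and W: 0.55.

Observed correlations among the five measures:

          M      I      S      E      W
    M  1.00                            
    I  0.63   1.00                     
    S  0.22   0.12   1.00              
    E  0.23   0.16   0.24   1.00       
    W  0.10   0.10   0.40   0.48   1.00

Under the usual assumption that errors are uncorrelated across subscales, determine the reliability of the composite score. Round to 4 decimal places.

0.8458

Var(M+I+S+E+W) = 19² + 15.4² + 15.5² + 18.3² + 21.5² + 2·[19·15.4·0.63 + 19·15.5·0.22 + 19·18.3·0.23 + 19·21.5·0.10 + 15.4·15.5·0.12 + 15.4·18.3·0.16 + 15.4·21.5·0.10 + 15.5·18.3·0.24 + 15.5·21.5·0.40 + 18.3·21.5·0.48] = 1635.55 + 1734.05 = 3369.6.
Because errors are independent across components, Cov(Tᵢ,Tⱼ) = Cov(Xᵢ,Xⱼ); the off-diagonal part of the true-score variance is the same as above.
True-score variance = [19²·0.67 + 15.4²·0.86 + 15.5²·0.63 + 18.3²·0.79 + 21.5²·0.55] + 1734.05 = 1115.99 + 1734.05 = 2850.04.
Reliability = 2850.04 / 3369.6 = 0.8458.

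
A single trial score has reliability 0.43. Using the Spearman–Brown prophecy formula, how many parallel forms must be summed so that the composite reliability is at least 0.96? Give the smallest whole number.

k ≥ ρ*(1−ρ₁)/(ρ₁(1−ρ*)) = 0.96·0.57 / (0.43·0.04) = 31.814.
Smallest integer k = 32.

32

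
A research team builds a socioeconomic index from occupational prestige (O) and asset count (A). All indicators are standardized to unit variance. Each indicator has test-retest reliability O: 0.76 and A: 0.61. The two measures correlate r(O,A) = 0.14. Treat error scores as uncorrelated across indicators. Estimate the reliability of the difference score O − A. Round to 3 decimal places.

Var(O−A) = 1 + 1 − 2·0.14 = 2 − 0.28 = 1.72.
With uncorrelated errors the cross-covariances are all true-score covariance, so they carry over unchanged; only the diagonal terms shrink to ρᵢσᵢ².
True-score variance = [0.76 + 0.61] − 0.28 = 1.37 − 0.28 = 1.09.
Reliability = 1.09 / 1.72 = 0.634.

0.634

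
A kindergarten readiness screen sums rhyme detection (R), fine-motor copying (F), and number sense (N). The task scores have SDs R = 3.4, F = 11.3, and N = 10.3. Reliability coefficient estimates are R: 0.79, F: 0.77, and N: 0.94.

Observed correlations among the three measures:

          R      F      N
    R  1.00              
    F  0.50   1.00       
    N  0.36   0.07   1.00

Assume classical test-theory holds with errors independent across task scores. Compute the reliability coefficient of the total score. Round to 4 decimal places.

Var(R+F+N) = 3.4² + 11.3² + 10.3² + 2·[3.4·11.3·0.50 + 3.4·10.3·0.36 + 11.3·10.3·0.07] = 245.34 + 79.929 = 325.269.
With uncorrelated errors the cross-covariances are all true-score covariance, so they carry over unchanged; only the diagonal terms shrink to ρᵢσᵢ².
True-score variance = [3.4²·0.79 + 11.3²·0.77 + 10.3²·0.94] + 79.929 = 207.178 + 79.929 = 287.107.
Reliability = 287.107 / 325.269 = 0.8827.

0.8827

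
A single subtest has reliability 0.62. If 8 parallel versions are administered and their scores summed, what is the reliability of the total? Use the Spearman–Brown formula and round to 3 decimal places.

ρ_k = kρ / (1 + (k−1)ρ) = 8·0.62 / (1 + 7·0.62) = 4.960 / 5.340 = 0.929.

0.929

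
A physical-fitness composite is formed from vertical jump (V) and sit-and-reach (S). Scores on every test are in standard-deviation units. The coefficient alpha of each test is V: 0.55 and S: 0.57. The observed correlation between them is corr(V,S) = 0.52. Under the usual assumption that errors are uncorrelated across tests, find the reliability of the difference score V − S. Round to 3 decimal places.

Var(V−S) = 1 + 1 − 2·0.52 = 2 − 1.04 = 0.96.
Because errors are independent across components, Cov(Tᵢ,Tⱼ) = Cov(Xᵢ,Xⱼ); the off-diagonal part of the true-score variance is the same as above.
True-score variance = [0.55 + 0.57] − 1.04 = 1.12 − 1.04 = 0.08.
Reliability = 0.08 / 0.96 = 0.083.

0.083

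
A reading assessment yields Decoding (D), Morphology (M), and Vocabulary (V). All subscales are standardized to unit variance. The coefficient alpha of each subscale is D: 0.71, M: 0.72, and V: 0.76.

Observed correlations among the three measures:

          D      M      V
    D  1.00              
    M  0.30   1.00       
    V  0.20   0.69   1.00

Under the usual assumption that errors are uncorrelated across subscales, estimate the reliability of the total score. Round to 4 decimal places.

0.8494

Var(D+M+V) = 3 + 2·[0.30 + 0.20 + 0.69] = 3 + 2.38 = 5.38.
Under uncorrelated errors the observed covariances equal the true-score covariances, so only the own-variance terms attenuate.
True-score variance = [0.71 + 0.72 + 0.76] + 2.38 = 2.19 + 2.38 = 4.57.
Reliability = 4.57 / 5.38 = 0.8494.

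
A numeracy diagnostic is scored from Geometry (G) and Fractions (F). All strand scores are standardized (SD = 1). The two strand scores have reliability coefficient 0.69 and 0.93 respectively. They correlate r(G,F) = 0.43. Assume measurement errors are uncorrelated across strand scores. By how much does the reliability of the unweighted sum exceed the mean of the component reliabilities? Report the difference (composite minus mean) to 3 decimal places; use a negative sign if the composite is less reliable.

0.057

Var(sum) = 2 + 0.86 = 2.86; true-score variance = 1.62 + 0.86 = 2.48; composite reliability = 0.8671.
Mean component reliability = 0.8100.
Difference = 0.8671 − 0.8100 = 0.057.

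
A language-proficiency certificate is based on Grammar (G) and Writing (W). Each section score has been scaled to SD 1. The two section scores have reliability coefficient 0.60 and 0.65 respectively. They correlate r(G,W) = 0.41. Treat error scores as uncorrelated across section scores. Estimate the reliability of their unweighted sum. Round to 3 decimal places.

0.734

Var(G+W) = 2 + 2·[0.41] = 2 + 0.82 = 2.82.
Under uncorrelated errors the observed covariances equal the true-score covariances, so only the own-variance terms attenuate.
True-score variance = [0.60 + 0.65] + 0.82 = 1.25 + 0.82 = 2.07.
Reliability = 2.07 / 2.82 = 0.734.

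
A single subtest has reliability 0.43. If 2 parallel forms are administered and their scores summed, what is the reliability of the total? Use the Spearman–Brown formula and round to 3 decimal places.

0.601

ρ_k = kρ / (1 + (k−1)ρ) = 2·0.43 / (1 + 1·0.43) = 0.860 / 1.430 = 0.601.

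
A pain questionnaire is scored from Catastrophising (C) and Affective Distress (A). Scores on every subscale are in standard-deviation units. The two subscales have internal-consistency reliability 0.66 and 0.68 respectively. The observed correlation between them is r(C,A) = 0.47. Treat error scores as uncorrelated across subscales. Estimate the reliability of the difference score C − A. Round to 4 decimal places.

0.3774

Var(C−A) = 1 + 1 − 2·0.47 = 2 − 0.94 = 1.06.
Because errors are independent across components, Cov(Tᵢ,Tⱼ) = Cov(Xᵢ,Xⱼ); the off-diagonal part of the true-score variance is the same as above.
True-score variance = [0.66 + 0.68] − 0.94 = 1.34 − 0.94 = 0.4.
Reliability = 0.4 / 1.06 = 0.3774.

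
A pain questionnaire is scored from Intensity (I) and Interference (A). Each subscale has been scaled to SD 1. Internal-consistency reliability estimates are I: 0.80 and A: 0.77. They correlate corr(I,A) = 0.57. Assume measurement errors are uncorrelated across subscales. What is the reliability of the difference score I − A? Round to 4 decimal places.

0.5000

Var(I−A) = 1 + 1 − 2·0.57 = 2 − 1.14 = 0.86.
Because errors are independent across components, Cov(Tᵢ,Tⱼ) = Cov(Xᵢ,Xⱼ); the off-diagonal part of the true-score variance is the same as above.
True-score variance = [0.80 + 0.77] − 1.14 = 1.57 − 1.14 = 0.43.
Reliability = 0.43 / 0.86 = 0.5000.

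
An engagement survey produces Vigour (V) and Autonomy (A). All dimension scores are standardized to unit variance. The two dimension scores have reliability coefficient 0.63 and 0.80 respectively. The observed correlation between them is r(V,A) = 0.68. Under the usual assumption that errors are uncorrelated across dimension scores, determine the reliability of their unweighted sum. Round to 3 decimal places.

0.830

Var(V+A) = 2 + 2·[0.68] = 2 + 1.36 = 3.36.
With uncorrelated errors the cross-covariances are all true-score covariance, so they carry over unchanged; only the diagonal terms shrink to ρᵢσᵢ².
True-score variance = [0.63 + 0.80] + 1.36 = 1.43 + 1.36 = 2.79.
Reliability = 2.79 / 3.36 = 0.830.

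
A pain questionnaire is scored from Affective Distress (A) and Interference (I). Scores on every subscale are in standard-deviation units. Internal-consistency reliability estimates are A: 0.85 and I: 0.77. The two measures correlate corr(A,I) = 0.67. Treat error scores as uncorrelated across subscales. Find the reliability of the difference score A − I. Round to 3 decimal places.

Var(A−I) = 1 + 1 − 2·0.67 = 2 − 1.34 = 0.66.
Under uncorrelated errors the observed covariances equal the true-score covariances, so only the own-variance terms attenuate.
True-score variance = [0.85 + 0.77] − 1.34 = 1.62 − 1.34 = 0.28.
Reliability = 0.28 / 0.66 = 0.424.

0.424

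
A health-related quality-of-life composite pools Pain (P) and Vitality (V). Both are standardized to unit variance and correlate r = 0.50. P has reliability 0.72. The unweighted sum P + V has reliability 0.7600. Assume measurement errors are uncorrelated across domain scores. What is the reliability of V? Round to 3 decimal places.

Var(P+V) = 2 + 2·0.50 = 3.000.
True-score variance = ρ_P + ρ_V + 2·0.50, so 0.7600 = (0.72 + ρ_V + 1.00) / 3.000.
ρ_V = 0.7600·3.000 − 0.72 − 1.00 = 0.560.

0.560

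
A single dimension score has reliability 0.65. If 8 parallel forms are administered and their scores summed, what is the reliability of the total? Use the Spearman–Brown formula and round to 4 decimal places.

0.9369

ρ_k = kρ / (1 + (k−1)ρ) = 8·0.65 / (1 + 7·0.65) = 5.200 / 5.550 = 0.9369.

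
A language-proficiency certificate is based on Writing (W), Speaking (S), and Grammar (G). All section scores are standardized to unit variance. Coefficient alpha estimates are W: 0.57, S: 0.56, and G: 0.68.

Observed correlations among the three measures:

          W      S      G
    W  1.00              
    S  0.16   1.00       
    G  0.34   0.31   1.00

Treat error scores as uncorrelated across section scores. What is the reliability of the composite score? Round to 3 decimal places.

Var(W+S+G) = 3 + 2·[0.16 + 0.34 + 0.31] = 3 + 1.62 = 4.62.
With uncorrelated errors the cross-covariances are all true-score covariance, so they carry over unchanged; only the diagonal terms shrink to ρᵢσᵢ².
True-score variance = [0.57 + 0.56 + 0.68] + 1.62 = 1.81 + 1.62 = 3.43.
Reliability = 3.43 / 4.62 = 0.742.

0.742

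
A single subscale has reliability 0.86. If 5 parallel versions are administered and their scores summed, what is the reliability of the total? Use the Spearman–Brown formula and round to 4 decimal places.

0.9685

ρ_k = kρ / (1 + (k−1)ρ) = 5·0.86 / (1 + 4·0.86) = 4.300 / 4.440 = 0.9685.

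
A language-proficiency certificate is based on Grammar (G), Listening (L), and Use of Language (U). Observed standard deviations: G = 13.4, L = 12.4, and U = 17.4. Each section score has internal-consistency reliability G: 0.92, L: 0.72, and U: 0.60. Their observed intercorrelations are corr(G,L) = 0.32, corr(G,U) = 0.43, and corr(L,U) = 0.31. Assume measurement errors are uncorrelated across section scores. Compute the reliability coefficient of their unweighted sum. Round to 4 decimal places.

0.8342

Var(G+L+U) = 13.4² + 12.4² + 17.4² + 2·[13.4·12.4·0.32 + 13.4·17.4·0.43 + 12.4·17.4·0.31] = 636.08 + 440.631 = 1076.71.
Because errors are independent across components, Cov(Tᵢ,Tⱼ) = Cov(Xᵢ,Xⱼ); the off-diagonal part of the true-score variance is the same as above.
True-score variance = [13.4²·0.92 + 12.4²·0.72 + 17.4²·0.60] + 440.631 = 457.558 + 440.631 = 898.19.
Reliability = 898.19 / 1076.71 = 0.8342.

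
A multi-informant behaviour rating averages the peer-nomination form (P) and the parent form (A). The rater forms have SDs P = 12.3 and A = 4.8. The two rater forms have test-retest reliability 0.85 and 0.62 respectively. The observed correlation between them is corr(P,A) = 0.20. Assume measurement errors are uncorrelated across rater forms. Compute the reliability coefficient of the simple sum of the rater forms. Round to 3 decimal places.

Var(P+A) = 12.3² + 4.8² + 2·[12.3·4.8·0.20] = 174.33 + 23.616 = 197.946.
With uncorrelated errors the cross-covariances are all true-score covariance, so they carry over unchanged; only the diagonal terms shrink to ρᵢσᵢ².
True-score variance = [12.3²·0.85 + 4.8²·0.62] + 23.616 = 142.881 + 23.616 = 166.497.
Reliability = 166.497 / 197.946 = 0.841.

0.841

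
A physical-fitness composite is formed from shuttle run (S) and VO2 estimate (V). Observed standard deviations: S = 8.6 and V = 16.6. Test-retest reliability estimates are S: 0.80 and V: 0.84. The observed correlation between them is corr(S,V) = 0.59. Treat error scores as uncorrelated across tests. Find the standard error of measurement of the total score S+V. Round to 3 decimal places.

Var(total) = 349.52 + 168.457 = 517.977.
True-score variance = 290.638 + 168.457 = 459.095, so reliability = 0.8863.
Error variance = 517.977 − 459.095 = 58.8816; SEM = √58.8816 = 7.673.

7.673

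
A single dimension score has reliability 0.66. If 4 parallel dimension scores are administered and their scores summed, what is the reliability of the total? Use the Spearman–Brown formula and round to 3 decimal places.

0.886

ρ_k = kρ / (1 + (k−1)ρ) = 4·0.66 / (1 + 3·0.66) = 2.640 / 2.980 = 0.886.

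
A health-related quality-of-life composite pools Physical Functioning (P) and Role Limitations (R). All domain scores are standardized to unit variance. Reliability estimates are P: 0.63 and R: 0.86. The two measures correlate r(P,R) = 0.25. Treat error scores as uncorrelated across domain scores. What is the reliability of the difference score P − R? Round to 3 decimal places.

0.660

Var(P−R) = 1 + 1 − 2·0.25 = 2 − 0.5 = 1.5.
With uncorrelated errors the cross-covariances are all true-score covariance, so they carry over unchanged; only the diagonal terms shrink to ρᵢσᵢ².
True-score variance = [0.63 + 0.86] − 0.5 = 1.49 − 0.5 = 0.99.
Reliability = 0.99 / 1.5 = 0.660.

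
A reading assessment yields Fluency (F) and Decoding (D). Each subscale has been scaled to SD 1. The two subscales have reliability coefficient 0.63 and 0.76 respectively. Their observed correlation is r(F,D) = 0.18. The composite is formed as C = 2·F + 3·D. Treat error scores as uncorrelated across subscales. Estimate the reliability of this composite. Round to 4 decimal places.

Var(C) = 2² + 3² + 2·[6·0.18] = 13 + 2.16 = 15.16.
With uncorrelated errors the cross-covariances are all true-score covariance, so they carry over unchanged; only the diagonal terms shrink to ρᵢσᵢ².
True-score variance = [2²·0.63 + 3²·0.76] + 2.16 = 9.36 + 2.16 = 11.52.
Reliability = 11.52 / 15.16 = 0.7599.

0.7599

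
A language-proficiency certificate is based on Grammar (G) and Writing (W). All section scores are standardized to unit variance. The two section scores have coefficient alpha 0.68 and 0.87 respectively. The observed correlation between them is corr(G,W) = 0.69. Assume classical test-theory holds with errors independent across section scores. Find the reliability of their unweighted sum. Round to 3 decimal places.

0.867

Var(G+W) = 2 + 2·[0.69] = 2 + 1.38 = 3.38.
Under uncorrelated errors the observed covariances equal the true-score covariances, so only the own-variance terms attenuate.
True-score variance = [0.68 + 0.87] + 1.38 = 1.55 + 1.38 = 2.93.
Reliability = 2.93 / 3.38 = 0.867.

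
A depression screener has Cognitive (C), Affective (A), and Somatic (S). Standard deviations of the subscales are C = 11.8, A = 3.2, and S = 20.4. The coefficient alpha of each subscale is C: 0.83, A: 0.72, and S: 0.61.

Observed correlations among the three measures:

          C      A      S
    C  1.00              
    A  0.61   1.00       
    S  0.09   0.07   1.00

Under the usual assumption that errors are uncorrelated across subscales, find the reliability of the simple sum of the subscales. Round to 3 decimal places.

0.716

Var(C+A+S) = 11.8² + 3.2² + 20.4² + 2·[11.8·3.2·0.61 + 11.8·20.4·0.09 + 3.2·20.4·0.07] = 565.64 + 98.536 = 664.176.
With uncorrelated errors the cross-covariances are all true-score covariance, so they carry over unchanged; only the diagonal terms shrink to ρᵢσᵢ².
True-score variance = [11.8²·0.83 + 3.2²·0.72 + 20.4²·0.61] + 98.536 = 376.8 + 98.536 = 475.336.
Reliability = 475.336 / 664.176 = 0.716.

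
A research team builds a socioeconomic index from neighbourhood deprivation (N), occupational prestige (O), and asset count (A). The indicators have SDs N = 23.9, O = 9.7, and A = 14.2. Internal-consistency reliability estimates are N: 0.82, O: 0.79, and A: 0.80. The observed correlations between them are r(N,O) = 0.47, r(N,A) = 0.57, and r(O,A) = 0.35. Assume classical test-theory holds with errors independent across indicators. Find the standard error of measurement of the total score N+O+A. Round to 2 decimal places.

Var(total) = 866.94 + 701.231 = 1568.17.
True-score variance = 704.035 + 701.231 = 1405.27, so reliability = 0.8961.
Error variance = 1568.17 − 1405.27 = 162.905; SEM = √162.905 = 12.76.

12.76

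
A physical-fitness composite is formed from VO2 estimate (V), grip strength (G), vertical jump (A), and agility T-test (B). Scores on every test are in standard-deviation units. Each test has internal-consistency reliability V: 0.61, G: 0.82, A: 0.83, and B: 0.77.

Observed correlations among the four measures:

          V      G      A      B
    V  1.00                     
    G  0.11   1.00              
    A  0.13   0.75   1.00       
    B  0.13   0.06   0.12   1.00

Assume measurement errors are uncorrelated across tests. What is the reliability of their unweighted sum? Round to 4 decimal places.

0.8530

Var(V+G+A+B) = 4 + 2·[0.11 + 0.13 + 0.13 + 0.75 + 0.06 + 0.12] = 4 + 2.6 = 6.6.
With uncorrelated errors the cross-covariances are all true-score covariance, so they carry over unchanged; only the diagonal terms shrink to ρᵢσᵢ².
True-score variance = [0.61 + 0.82 + 0.83 + 0.77] + 2.6 = 3.03 + 2.6 = 5.63.
Reliability = 5.63 / 6.6 = 0.8530.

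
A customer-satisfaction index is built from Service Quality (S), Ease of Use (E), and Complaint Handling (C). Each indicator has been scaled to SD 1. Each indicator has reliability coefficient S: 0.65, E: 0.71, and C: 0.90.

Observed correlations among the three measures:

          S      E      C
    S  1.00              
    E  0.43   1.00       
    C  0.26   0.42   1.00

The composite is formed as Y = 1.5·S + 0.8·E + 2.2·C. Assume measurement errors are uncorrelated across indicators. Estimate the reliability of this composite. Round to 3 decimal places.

Var(Y) = 1.5² + 0.8² + 2.2² + 2·[1.2·0.43 + 3.3·0.26 + 1.76·0.42] = 7.73 + 4.2264 = 11.9564.
Because errors are independent across components, Cov(Tᵢ,Tⱼ) = Cov(Xᵢ,Xⱼ); the off-diagonal part of the true-score variance is the same as above.
True-score variance = [1.5²·0.65 + 0.8²·0.71 + 2.2²·0.90] + 4.2264 = 6.2729 + 4.2264 = 10.4993.
Reliability = 10.4993 / 11.9564 = 0.878.

0.878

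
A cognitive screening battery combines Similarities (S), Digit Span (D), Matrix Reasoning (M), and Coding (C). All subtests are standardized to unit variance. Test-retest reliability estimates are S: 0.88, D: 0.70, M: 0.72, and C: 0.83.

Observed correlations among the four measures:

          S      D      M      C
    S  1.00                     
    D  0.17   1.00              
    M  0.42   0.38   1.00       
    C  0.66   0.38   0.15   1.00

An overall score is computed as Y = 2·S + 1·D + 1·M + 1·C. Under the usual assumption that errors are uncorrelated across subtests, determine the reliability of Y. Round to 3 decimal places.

0.911

Var(Y) = 2² + 1 + 1 + 1 + 2·[2·0.17 + 2·0.42 + 2·0.66 + 0.38 + 0.38 + 0.15] = 7 + 6.82 = 13.82.
Because errors are independent across components, Cov(Tᵢ,Tⱼ) = Cov(Xᵢ,Xⱼ); the off-diagonal part of the true-score variance is the same as above.
True-score variance = [2²·0.88 + 0.70 + 0.72 + 0.83] + 6.82 = 5.77 + 6.82 = 12.59.
Reliability = 12.59 / 13.82 = 0.911.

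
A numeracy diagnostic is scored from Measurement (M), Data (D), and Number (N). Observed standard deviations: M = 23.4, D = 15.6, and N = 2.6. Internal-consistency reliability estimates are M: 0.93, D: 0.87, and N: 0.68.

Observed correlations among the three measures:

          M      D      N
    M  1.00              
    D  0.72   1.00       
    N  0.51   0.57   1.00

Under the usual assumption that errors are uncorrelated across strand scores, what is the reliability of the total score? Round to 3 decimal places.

0.950

Var(M+D+N) = 23.4² + 15.6² + 2.6² + 2·[23.4·15.6·0.72 + 23.4·2.6·0.51 + 15.6·2.6·0.57] = 797.68 + 633.953 = 1431.63.
Under uncorrelated errors the observed covariances equal the true-score covariances, so only the own-variance terms attenuate.
True-score variance = [23.4²·0.93 + 15.6²·0.87 + 2.6²·0.68] + 633.953 = 725.551 + 633.953 = 1359.5.
Reliability = 1359.5 / 1431.63 = 0.950.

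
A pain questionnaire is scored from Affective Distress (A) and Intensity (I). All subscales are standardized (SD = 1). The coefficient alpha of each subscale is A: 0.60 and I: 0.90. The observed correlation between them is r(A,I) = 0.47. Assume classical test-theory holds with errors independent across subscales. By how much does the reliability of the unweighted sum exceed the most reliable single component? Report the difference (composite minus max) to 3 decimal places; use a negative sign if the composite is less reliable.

-0.070

Var(sum) = 2 + 0.94 = 2.94; true-score variance = 1.5 + 0.94 = 2.44; composite reliability = 0.8299.
Max component reliability = 0.9000.
Difference = 0.8299 − 0.9000 = -0.070.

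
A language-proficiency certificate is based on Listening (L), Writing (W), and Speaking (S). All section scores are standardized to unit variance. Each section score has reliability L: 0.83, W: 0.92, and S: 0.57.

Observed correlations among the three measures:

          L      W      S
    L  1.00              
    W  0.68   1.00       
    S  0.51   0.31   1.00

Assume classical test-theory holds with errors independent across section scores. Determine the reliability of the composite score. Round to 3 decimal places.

Var(L+W+S) = 3 + 2·[0.68 + 0.51 + 0.31] = 3 + 3 = 6.
With uncorrelated errors the cross-covariances are all true-score covariance, so they carry over unchanged; only the diagonal terms shrink to ρᵢσᵢ².
True-score variance = [0.83 + 0.92 + 0.57] + 3 = 2.32 + 3 = 5.32.
Reliability = 5.32 / 6 = 0.887.

0.887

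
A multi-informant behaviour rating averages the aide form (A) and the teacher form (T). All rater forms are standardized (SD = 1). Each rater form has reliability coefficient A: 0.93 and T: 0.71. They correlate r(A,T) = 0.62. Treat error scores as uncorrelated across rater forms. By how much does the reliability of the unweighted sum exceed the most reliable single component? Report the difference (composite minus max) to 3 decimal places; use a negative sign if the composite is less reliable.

-0.041

Var(sum) = 2 + 1.24 = 3.24; true-score variance = 1.64 + 1.24 = 2.88; composite reliability = 0.8889.
Max component reliability = 0.9300.
Difference = 0.8889 − 0.9300 = -0.041.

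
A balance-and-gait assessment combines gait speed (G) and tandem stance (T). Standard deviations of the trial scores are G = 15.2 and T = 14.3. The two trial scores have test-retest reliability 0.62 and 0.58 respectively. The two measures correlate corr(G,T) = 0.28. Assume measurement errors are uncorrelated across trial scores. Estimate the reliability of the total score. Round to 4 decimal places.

0.6883

Var(G+T) = 15.2² + 14.3² + 2·[15.2·14.3·0.28] = 435.53 + 121.722 = 557.252.
Under uncorrelated errors the observed covariances equal the true-score covariances, so only the own-variance terms attenuate.
True-score variance = [15.2²·0.62 + 14.3²·0.58] + 121.722 = 261.849 + 121.722 = 383.571.
Reliability = 383.571 / 557.252 = 0.6883.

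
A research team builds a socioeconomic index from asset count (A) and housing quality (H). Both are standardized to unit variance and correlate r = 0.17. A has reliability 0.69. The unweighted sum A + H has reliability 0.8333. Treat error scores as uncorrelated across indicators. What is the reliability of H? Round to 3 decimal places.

Var(A+H) = 2 + 2·0.17 = 2.340.
True-score variance = ρ_A + ρ_H + 2·0.17, so 0.8333 = (0.69 + ρ_H + 0.34) / 2.340.
ρ_H = 0.8333·2.340 − 0.69 − 0.34 = 0.920.

0.920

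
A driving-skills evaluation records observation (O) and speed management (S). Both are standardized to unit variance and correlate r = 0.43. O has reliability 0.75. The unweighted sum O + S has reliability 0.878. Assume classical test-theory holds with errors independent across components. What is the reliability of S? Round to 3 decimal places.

Var(O+S) = 2 + 2·0.43 = 2.860.
True-score variance = ρ_O + ρ_S + 2·0.43, so 0.878 = (0.75 + ρ_S + 0.86) / 2.860.
ρ_S = 0.878·2.860 − 0.75 − 0.86 = 0.901.

0.901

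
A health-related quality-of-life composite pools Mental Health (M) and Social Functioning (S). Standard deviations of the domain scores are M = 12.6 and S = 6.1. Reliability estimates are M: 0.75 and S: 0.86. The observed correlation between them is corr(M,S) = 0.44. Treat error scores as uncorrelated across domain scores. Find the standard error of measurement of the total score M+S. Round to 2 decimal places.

6.70

Var(total) = 195.97 + 67.6368 = 263.607.
True-score variance = 151.071 + 67.6368 = 218.707, so reliability = 0.8297.
Error variance = 263.607 − 218.707 = 44.8994; SEM = √44.8994 = 6.70.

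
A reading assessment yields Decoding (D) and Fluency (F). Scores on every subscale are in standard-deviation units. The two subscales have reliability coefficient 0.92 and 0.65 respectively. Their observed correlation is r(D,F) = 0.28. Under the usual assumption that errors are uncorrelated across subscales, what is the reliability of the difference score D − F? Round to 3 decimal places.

Var(D−F) = 1 + 1 − 2·0.28 = 2 − 0.56 = 1.44.
Because errors are independent across components, Cov(Tᵢ,Tⱼ) = Cov(Xᵢ,Xⱼ); the off-diagonal part of the true-score variance is the same as above.
True-score variance = [0.92 + 0.65] − 0.56 = 1.57 − 0.56 = 1.01.
Reliability = 1.01 / 1.44 = 0.701.

0.701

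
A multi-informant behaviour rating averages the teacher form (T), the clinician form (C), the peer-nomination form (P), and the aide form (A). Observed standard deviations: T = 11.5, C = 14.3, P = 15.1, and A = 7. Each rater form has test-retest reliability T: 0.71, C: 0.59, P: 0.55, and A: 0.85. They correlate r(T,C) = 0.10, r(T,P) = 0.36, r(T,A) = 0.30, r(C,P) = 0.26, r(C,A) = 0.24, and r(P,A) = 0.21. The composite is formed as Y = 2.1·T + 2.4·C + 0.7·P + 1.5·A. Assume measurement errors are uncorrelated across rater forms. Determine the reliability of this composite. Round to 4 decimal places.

Var(Y) = 2.1²·11.5² + 2.4²·14.3² + 0.7²·15.1² + 1.5²·7² + 2·[5.04·11.5·14.3·0.10 + 1.47·11.5·15.1·0.36 + 3.15·11.5·7·0.30 + 1.68·14.3·15.1·0.26 + 3.6·14.3·7·0.24 + 1.05·15.1·7·0.21] = 1983.06 + 909.925 = 2892.98.
Under uncorrelated errors the observed covariances equal the true-score covariances, so only the own-variance terms attenuate.
True-score variance = [2.1²·11.5²·0.71 + 2.4²·14.3²·0.59 + 0.7²·15.1²·0.55 + 1.5²·7²·0.85] + 909.925 = 1264.19 + 909.925 = 2174.11.
Reliability = 2174.11 / 2892.98 = 0.7515.

0.7515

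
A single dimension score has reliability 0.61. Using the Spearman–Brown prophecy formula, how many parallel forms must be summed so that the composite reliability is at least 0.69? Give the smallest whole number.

2

k ≥ ρ*(1−ρ₁)/(ρ₁(1−ρ*)) = 0.69·0.39 / (0.61·0.31) = 1.423.
Smallest integer k = 2.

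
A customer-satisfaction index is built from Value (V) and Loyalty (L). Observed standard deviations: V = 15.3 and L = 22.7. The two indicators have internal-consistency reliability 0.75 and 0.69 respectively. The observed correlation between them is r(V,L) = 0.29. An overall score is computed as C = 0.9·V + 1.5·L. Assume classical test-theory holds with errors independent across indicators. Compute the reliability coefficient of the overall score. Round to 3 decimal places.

Var(C) = 0.9²·15.3² + 1.5²·22.7² + 2·[1.35·15.3·22.7·0.29] = 1349.02 + 271.944 = 1620.96.
Under uncorrelated errors the observed covariances equal the true-score covariances, so only the own-variance terms attenuate.
True-score variance = [0.9²·15.3²·0.75 + 1.5²·22.7²·0.69] + 271.944 = 942.197 + 271.944 = 1214.14.
Reliability = 1214.14 / 1620.96 = 0.749.

0.749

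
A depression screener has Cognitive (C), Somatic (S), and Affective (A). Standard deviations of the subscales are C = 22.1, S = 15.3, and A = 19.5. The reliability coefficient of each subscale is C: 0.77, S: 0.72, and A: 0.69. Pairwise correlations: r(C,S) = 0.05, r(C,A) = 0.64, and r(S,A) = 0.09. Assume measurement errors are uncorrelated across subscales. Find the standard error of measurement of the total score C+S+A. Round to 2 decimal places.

17.20

Var(total) = 1102.75 + 639.132 = 1741.88.
True-score variance = 806.993 + 639.132 = 1446.13, so reliability = 0.8302.
Error variance = 1741.88 − 1446.13 = 295.757; SEM = √295.757 = 17.20.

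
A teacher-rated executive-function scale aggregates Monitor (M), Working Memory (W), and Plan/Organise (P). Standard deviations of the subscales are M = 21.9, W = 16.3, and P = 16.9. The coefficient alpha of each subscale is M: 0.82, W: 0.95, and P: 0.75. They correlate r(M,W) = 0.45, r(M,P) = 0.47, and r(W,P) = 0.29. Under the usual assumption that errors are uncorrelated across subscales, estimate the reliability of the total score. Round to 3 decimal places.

Var(M+W+P) = 21.9² + 16.3² + 16.9² + 2·[21.9·16.3·0.45 + 21.9·16.9·0.47 + 16.3·16.9·0.29] = 1030.91 + 828.949 = 1859.86.
With uncorrelated errors the cross-covariances are all true-score covariance, so they carry over unchanged; only the diagonal terms shrink to ρᵢσᵢ².
True-score variance = [21.9²·0.82 + 16.3²·0.95 + 16.9²·0.75] + 828.949 = 859.893 + 828.949 = 1688.84.
Reliability = 1688.84 / 1859.86 = 0.908.

0.908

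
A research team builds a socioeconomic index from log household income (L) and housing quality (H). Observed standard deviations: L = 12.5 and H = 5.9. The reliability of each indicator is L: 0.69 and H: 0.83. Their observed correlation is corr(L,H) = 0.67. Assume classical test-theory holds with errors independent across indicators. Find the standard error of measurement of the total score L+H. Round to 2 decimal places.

7.37

Var(total) = 191.06 + 98.825 = 289.885.
True-score variance = 136.705 + 98.825 = 235.53, so reliability = 0.8125.
Error variance = 289.885 − 235.53 = 54.3552; SEM = √54.3552 = 7.37.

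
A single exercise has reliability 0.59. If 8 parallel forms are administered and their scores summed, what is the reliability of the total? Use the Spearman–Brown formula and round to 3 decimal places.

0.920

ρ_k = kρ / (1 + (k−1)ρ) = 8·0.59 / (1 + 7·0.59) = 4.720 / 5.130 = 0.920.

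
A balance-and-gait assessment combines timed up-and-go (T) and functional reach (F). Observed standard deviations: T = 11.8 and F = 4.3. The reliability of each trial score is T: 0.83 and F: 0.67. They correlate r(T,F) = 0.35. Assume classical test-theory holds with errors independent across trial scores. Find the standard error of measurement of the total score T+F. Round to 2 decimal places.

Var(total) = 157.73 + 35.518 = 193.248.
True-score variance = 127.957 + 35.518 = 163.476, so reliability = 0.8459.
Error variance = 193.248 − 163.476 = 29.7725; SEM = √29.7725 = 5.46.

5.46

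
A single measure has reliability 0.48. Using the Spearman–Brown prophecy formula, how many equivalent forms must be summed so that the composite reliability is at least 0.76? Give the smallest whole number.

k ≥ ρ*(1−ρ₁)/(ρ₁(1−ρ*)) = 0.76·0.52 / (0.48·0.24) = 3.431.
Smallest integer k = 4.

4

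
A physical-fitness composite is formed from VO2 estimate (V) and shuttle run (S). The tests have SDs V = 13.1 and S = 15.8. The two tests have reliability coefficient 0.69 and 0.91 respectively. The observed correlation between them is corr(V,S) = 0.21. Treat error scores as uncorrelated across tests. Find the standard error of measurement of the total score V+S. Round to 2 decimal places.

8.70

Var(total) = 421.25 + 86.9316 = 508.182.
True-score variance = 345.583 + 86.9316 = 432.515, so reliability = 0.8511.
Error variance = 508.182 − 432.515 = 75.6667; SEM = √75.6667 = 8.70.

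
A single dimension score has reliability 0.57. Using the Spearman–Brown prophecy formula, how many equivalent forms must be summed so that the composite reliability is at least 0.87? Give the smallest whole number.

k ≥ ρ*(1−ρ₁)/(ρ₁(1−ρ*)) = 0.87·0.43 / (0.57·0.13) = 5.049.
Smallest integer k = 6.

6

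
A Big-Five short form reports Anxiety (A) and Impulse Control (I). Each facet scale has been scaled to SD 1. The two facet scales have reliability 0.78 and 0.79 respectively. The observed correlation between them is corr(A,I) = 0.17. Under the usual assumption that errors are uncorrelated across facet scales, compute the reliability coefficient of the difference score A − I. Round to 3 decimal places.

Var(A−I) = 1 + 1 − 2·0.17 = 2 − 0.34 = 1.66.
With uncorrelated errors the cross-covariances are all true-score covariance, so they carry over unchanged; only the diagonal terms shrink to ρᵢσᵢ².
True-score variance = [0.78 + 0.79] − 0.34 = 1.57 − 0.34 = 1.23.
Reliability = 1.23 / 1.66 = 0.741.

0.741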